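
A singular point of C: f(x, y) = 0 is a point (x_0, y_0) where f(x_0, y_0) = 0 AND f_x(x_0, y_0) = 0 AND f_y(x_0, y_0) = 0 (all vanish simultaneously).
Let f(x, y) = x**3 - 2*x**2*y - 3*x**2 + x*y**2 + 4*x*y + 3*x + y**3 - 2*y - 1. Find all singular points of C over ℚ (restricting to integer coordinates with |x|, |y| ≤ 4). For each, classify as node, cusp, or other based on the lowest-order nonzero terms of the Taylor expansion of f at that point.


Singular points: {(1, 0)}; classification: cusp.

Compute partial derivatives:
  f_x = 3*x**2 - 4*x*y - 6*x + y**2 + 4*y + 3.
  f_y = -2*x**2 + 2*x*y + 4*x + 3*y**2 - 2.
Scan x_0 ∈ {−4, ..., 4}. For each x_0, f_y(x_0, y) is a polynomial in y; find its integer roots y ∈ {−4, ..., 4}, then test f_x and f at those candidates.
  x = -4: f_y(-4, y) = 3*y**2 - 8*y - 50; no integer root y with |y| ≤ 4.
  x = -3: f_y(-3, y) = 3*y**2 - 6*y - 32; no integer root y with |y| ≤ 4.
  x = -2: f_y(-2, y) = 3*y**2 - 4*y - 18; no integer root y with |y| ≤ 4.
  x = -1: f_y(-1, y) = 3*y**2 - 2*y - 8; vanishes at y ∈ {2}. (-1, 2): f_x = 32 ≠ 0.
  x = 0: f_y(0, y) = 3*y**2 - 2; no integer root y with |y| ≤ 4.
  x = 1: f_y(1, y) = 3*y**2 + 2*y; vanishes at y ∈ {0}. (1, 0): f_x = 0, f = 0 — SINGULAR.
  x = 2: f_y(2, y) = 3*y**2 + 4*y - 2; no integer root y with |y| ≤ 4.
  x = 3: f_y(3, y) = 3*y**2 + 6*y - 8; no integer root y with |y| ≤ 4.
  x = 4: f_y(4, y) = 3*y**2 + 8*y - 18; no integer root y with |y| ≤ 4.
Only singular point on the grid: (1, 0).
Classify: substitute x = 1 + u, y = 0 + v and expand: f = u**3 - 2*u**2*v + u*v**2 + v**3 + v**2.
No constant or linear terms (consistent with a singular point). Quadratic part: v**2. Cubic part: u**3 - 2*u**2*v + u*v**2 + v**3.
The quadratic part v**2 is a perfect square, so there is a single (double) tangent line v = 0, i.e. y = 0. Restricting the cubic part to that line (v = 0) leaves u**3 ≠ 0, so f is not divisible by v and the branch is v² ≈ -u**3 to lowest order — this is a cusp.
Classification: cusp.


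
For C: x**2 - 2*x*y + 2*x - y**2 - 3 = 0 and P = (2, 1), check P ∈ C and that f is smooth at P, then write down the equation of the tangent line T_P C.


Tangent line at P: 4*x - 6*y - 2 = 0.

Step 1: f(2, 1) = 0, so P lies on C.
Step 2: partial derivatives
  f_x(x, y) = 2*x - 2*y + 2, f_y(x, y) = -2*x - 2*y.
  f_x(P) = 4, f_y(P) = -6 (gradient nonzero, so P is smooth).
Step 3: tangent line at P: 4·(x − 2) + -6·(y − 1) = 0.
Expanding: 4*x - 6*y - 2 = 0.


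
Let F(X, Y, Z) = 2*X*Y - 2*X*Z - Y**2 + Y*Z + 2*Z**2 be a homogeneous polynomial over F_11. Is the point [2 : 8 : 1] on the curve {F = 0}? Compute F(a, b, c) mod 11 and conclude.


F(2,8,1) ≡ 7 (mod 11); P is NOT on the curve.

Evaluate F(2, 8, 1) term-by-term (mod 11).
  2*X*Y ↦ 2·2·8·1 = 32
  -2*X*Z ↦ -2·2·1·1 = -4
  -Y**2 ↦ -1·1·64·1 = -64
  Y*Z ↦ 1·1·8·1 = 8
  2*Z**2 ↦ 2·1·1·1 = 2
Sum: F(2, 8, 1) = (32) + (-4) + (-64) + (8) + (2) = -26.
Reducing mod 11: -26 ≡ 7 (mod 11).
Since F(a, b, c) ≡ 7 ≠ 0 (mod 11), P does NOT lie on the curve.


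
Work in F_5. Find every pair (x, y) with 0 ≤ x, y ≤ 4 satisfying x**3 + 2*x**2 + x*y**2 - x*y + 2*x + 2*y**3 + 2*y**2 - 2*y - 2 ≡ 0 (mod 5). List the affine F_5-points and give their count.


Affine F_5-points: {(0, 1), (0, 4), (1, 1), (1, 2), (1, 3), (2, 1), (3, 2), (4, 2)}; count = 8.

For each of the 25 pairs (x, y) ∈ F_5², evaluate f(x, y) mod 5. Record the zeros.
  x = 0: [0↦3, 1↦0, 2↦3, 3↦4, 4↦0]  zeros at y ∈ {1, 4}
  x = 1: [0↦3, 1↦0, 2↦0, 3↦0, 4↦2]  zeros at y ∈ {1, 2, 3}
  x = 2: [0↦3, 1↦0, 2↦2, 3↦1, 4↦4]  zeros at y ∈ {1}
  x = 3: [0↦4, 1↦1, 2↦0, 3↦3, 4↦2]  zeros at y ∈ {2}
  x = 4: [0↦2, 1↦4, 2↦0, 3↦2, 4↦2]  zeros at y ∈ {2}
Collecting zeros: affine points = {(0, 1), (0, 4), (1, 1), (1, 2), (1, 3), (2, 1), (3, 2), (4, 2)}.
Total count |C(F_5)_aff| = 8.


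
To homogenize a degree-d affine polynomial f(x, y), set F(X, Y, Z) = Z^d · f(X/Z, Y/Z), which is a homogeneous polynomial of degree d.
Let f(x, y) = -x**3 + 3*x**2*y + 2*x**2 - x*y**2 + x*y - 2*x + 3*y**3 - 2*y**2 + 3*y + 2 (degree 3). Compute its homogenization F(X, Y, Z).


F(X, Y, Z) = -X**3 + 3*X**2*Y + 2*X**2*Z - X*Y**2 + X*Y*Z - 2*X*Z**2 + 3*Y**3 - 2*Y**2*Z + 3*Y*Z**2 + 2*Z**3

deg(f) = 3.
Substitute x = X/Z, y = Y/Z into f, then multiply by Z^3.
  monomial -1·x^3·y^0 ↦ -1·X^3·Y^0·Z^0.
  monomial 3·x^2·y^1 ↦ 3·X^2·Y^1·Z^0.
  monomial 2·x^2·y^0 ↦ 2·X^2·Y^0·Z^1.
  monomial -1·x^1·y^2 ↦ -1·X^1·Y^2·Z^0.
  monomial 1·x^1·y^1 ↦ 1·X^1·Y^1·Z^1.
  monomial -2·x^1·y^0 ↦ -2·X^1·Y^0·Z^2.
  monomial 3·x^0·y^3 ↦ 3·X^0·Y^3·Z^0.
  monomial -2·x^0·y^2 ↦ -2·X^0·Y^2·Z^1.
  monomial 3·x^0·y^1 ↦ 3·X^0·Y^1·Z^2.
  monomial 2·x^0·y^0 ↦ 2·X^0·Y^0·Z^3.
Collecting: F(X, Y, Z) = -X**3 + 3*X**2*Y + 2*X**2*Z - X*Y**2 + X*Y*Z - 2*X*Z**2 + 3*Y**3 - 2*Y**2*Z + 3*Y*Z**2 + 2*Z**3.


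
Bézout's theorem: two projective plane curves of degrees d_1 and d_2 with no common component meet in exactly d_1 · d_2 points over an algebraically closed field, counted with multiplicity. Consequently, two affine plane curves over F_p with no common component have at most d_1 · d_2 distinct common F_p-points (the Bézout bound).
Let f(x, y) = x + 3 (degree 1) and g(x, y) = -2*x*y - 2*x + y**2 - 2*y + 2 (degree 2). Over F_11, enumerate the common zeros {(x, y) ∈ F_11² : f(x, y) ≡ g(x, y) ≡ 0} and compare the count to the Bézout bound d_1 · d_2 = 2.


Common zeros: ∅; count = 0; Bézout bound = 2.

deg(f) = 1, deg(g) = 2, so Bézout bound = 2.
Scan x ∈ F_11. For each x, list the y ∈ F_11 with f(x, y) ≡ 0 and those with g(x, y) ≡ 0 (mod 11); the common zeros in that column are the intersection.
  x = 0: f ≡ 0 at y ∈ ∅; g ≡ 0 at y ∈ ∅; common: ∅.
  x = 1: f ≡ 0 at y ∈ ∅; g ≡ 0 at y ∈ {0, 4}; common: ∅.
  x = 2: f ≡ 0 at y ∈ ∅; g ≡ 0 at y ∈ {3}; common: ∅.
  x = 3: f ≡ 0 at y ∈ ∅; g ≡ 0 at y ∈ {1, 7}; common: ∅.
  x = 4: f ≡ 0 at y ∈ ∅; g ≡ 0 at y ∈ {2, 8}; common: ∅.
  x = 5: f ≡ 0 at y ∈ ∅; g ≡ 0 at y ∈ {6}; common: ∅.
  x = 6: f ≡ 0 at y ∈ ∅; g ≡ 0 at y ∈ {5, 9}; common: ∅.
  x = 7: f ≡ 0 at y ∈ ∅; g ≡ 0 at y ∈ ∅; common: ∅.
  x = 8: f ≡ 0 at y ∈ {0, 1, 2, 3, 4, 5, 6, 7, 8, 9, 10}; g ≡ 0 at y ∈ ∅; common: ∅.
  x = 9: f ≡ 0 at y ∈ ∅; g ≡ 0 at y ∈ ∅; common: ∅.
  x = 10: f ≡ 0 at y ∈ ∅; g ≡ 0 at y ∈ ∅; common: ∅.
Collecting: common zeros = ∅, so the count is 0.
Comparison with the Bézout bound: 0 ≤ 2 = deg(f)·deg(g), as expected for curves with no common component (the affine F_11-count falls short of the bound because intersections may lie at infinity, over extension fields, or carry multiplicity).


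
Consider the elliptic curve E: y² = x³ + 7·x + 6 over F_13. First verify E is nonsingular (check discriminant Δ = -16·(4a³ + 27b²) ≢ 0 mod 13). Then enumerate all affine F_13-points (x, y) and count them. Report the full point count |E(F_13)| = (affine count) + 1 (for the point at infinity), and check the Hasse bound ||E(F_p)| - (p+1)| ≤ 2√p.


Affine points = {(1, 1), (1, 12), (5, 6), (5, 7), (6, 2), (6, 11), (10, 6), (10, 7), (11, 6), (11, 7)}; affine count = 10; |E(F_13)| = 11.

Discriminant check: Δ ∝ 4a³ + 27b² = 4·7³ + 27·6² = 4·343 + 27·36 ≡ 4 (mod 13). Nonzero ⇒ E is nonsingular.
For each x ∈ F_13, compute rhs = x³ + 7·x + 6 mod 13, then count y ∈ F_13 with y² ≡ rhs.
  x = 0: rhs = 6, matching y values: none (0 points).
  x = 1: rhs = 1, matching y values: 1, 12 (2 points).
  x = 2: rhs = 2, matching y values: none (0 points).
  x = 3: rhs = 2, matching y values: none (0 points).
  x = 4: rhs = 7, matching y values: none (0 points).
  x = 5: rhs = 10, matching y values: 6, 7 (2 points).
  x = 6: rhs = 4, matching y values: 2, 11 (2 points).
  x = 7: rhs = 8, matching y values: none (0 points).
  x = 8: rhs = 2, matching y values: none (0 points).
  x = 9: rhs = 5, matching y values: none (0 points).
  x = 10: rhs = 10, matching y values: 6, 7 (2 points).
  x = 11: rhs = 10, matching y values: 6, 7 (2 points).
  x = 12: rhs = 11, matching y values: none (0 points).
Total affine count: 10.
Full point count |E(F_13)| = 10 + 1 = 11.
Hasse bound: |11 − (13+1)| = |-3| = 3 ≤ 2√13 ≈ 7.2111 ✓.


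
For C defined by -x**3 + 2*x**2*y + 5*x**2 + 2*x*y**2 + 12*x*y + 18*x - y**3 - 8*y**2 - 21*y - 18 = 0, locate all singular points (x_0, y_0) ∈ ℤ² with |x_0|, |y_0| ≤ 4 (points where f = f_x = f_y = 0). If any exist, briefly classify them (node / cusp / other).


Singular points: {(0, -3)}; classification: node.

Compute partial derivatives:
  f_x = -3*x**2 + 4*x*y + 10*x + 2*y**2 + 12*y + 18.
  f_y = 2*x**2 + 4*x*y + 12*x - 3*y**2 - 16*y - 21.
Scan x_0 ∈ {−4, ..., 4}. For each x_0, f_y(x_0, y) is a polynomial in y; find its integer roots y ∈ {−4, ..., 4}, then test f_x and f at those candidates.
  x = -4: f_y(-4, y) = -3*y**2 - 32*y - 37; no integer root y with |y| ≤ 4.
  x = -3: f_y(-3, y) = -3*y**2 - 28*y - 39; no integer root y with |y| ≤ 4.
  x = -2: f_y(-2, y) = -3*y**2 - 24*y - 37; no integer root y with |y| ≤ 4.
  x = -1: f_y(-1, y) = -3*y**2 - 20*y - 31; no integer root y with |y| ≤ 4.
  x = 0: f_y(0, y) = -3*y**2 - 16*y - 21; vanishes at y ∈ {-3}. (0, -3): f_x = 0, f = 0 — SINGULAR.
  x = 1: f_y(1, y) = -3*y**2 - 12*y - 7; no integer root y with |y| ≤ 4.
  x = 2: f_y(2, y) = -3*y**2 - 8*y + 11; vanishes at y ∈ {1}. (2, 1): f_x = 48 ≠ 0.
  x = 3: f_y(3, y) = -3*y**2 - 4*y + 33; no integer root y with |y| ≤ 4.
  x = 4: f_y(4, y) = 59 - 3*y**2; no integer root y with |y| ≤ 4.
Only singular point on the grid: (0, -3).
Classify: substitute x = 0 + u, y = -3 + v and expand: f = -u**3 + 2*u**2*v - u**2 + 2*u*v**2 - v**3 + v**2.
No constant or linear terms (consistent with a singular point). Quadratic part: -u**2 + v**2. Cubic part: -u**3 + 2*u**2*v + 2*u*v**2 - v**3.
The quadratic part v**2 - u**2 = (v − u)(v + u) splits into two distinct linear factors, so there are two distinct tangent lines y − -3 = ±(x − 0) — this is a node (ordinary double point).
Classification: node.


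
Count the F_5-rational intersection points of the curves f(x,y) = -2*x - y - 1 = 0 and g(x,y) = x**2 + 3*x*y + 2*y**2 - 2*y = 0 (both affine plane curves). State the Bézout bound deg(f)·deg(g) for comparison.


Common zeros: ∅; count = 0; Bézout bound = 2.

deg(f) = 1, deg(g) = 2, so Bézout bound = 2.
Scan x ∈ F_5. For each x, list the y ∈ F_5 with f(x, y) ≡ 0 and those with g(x, y) ≡ 0 (mod 5); the common zeros in that column are the intersection.
  x = 0: f ≡ 0 at y ∈ {4}; g ≡ 0 at y ∈ {0, 1}; common: ∅.
  x = 1: f ≡ 0 at y ∈ {2}; g ≡ 0 at y ∈ ∅; common: ∅.
  x = 2: f ≡ 0 at y ∈ {0}; g ≡ 0 at y ∈ {1, 2}; common: ∅.
  x = 3: f ≡ 0 at y ∈ {3}; g ≡ 0 at y ∈ ∅; common: ∅.
  x = 4: f ≡ 0 at y ∈ {1}; g ≡ 0 at y ∈ ∅; common: ∅.
Collecting: common zeros = ∅, so the count is 0.
Comparison with the Bézout bound: 0 ≤ 2 = deg(f)·deg(g), as expected for curves with no common component (the affine F_5-count falls short of the bound because intersections may lie at infinity, over extension fields, or carry multiplicity).


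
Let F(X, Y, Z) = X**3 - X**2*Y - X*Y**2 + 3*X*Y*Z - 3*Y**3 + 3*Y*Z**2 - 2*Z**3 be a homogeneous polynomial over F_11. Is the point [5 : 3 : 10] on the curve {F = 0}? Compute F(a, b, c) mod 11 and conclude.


F(5,3,10) ≡ 0 (mod 11); P is on the curve.

Evaluate F(5, 3, 10) term-by-term (mod 11).
  X**3 ↦ 1·125·1·1 = 125
  -X**2*Y ↦ -1·25·3·1 = -75
  -X*Y**2 ↦ -1·5·9·1 = -45
  3*X*Y*Z ↦ 3·5·3·10 = 450
  -3*Y**3 ↦ -3·1·27·1 = -81
  3*Y*Z**2 ↦ 3·1·3·100 = 900
  -2*Z**3 ↦ -2·1·1·1000 = -2000
Sum: F(5, 3, 10) = (125) + (-75) + (-45) + (450) + (-81) + (900) + (-2000) = -726.
Reducing mod 11: -726 ≡ 0 (mod 11).
Since F(a, b, c) ≡ 0 (mod 11), P lies on the curve.


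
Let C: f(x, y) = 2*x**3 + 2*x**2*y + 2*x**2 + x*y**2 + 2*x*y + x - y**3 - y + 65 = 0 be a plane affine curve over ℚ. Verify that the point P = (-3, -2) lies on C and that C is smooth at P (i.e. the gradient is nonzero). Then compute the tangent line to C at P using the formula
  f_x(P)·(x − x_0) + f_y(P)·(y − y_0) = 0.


Tangent line at P: 67*x + 11*y + 223 = 0.

Step 1: f(-3, -2) = 0, so P lies on C.
Step 2: partial derivatives
  f_x(x, y) = 6*x**2 + 4*x*y + 4*x + y**2 + 2*y + 1, f_y(x, y) = 2*x**2 + 2*x*y + 2*x - 3*y**2 - 1.
  f_x(P) = 67, f_y(P) = 11 (gradient nonzero, so P is smooth).
Step 3: tangent line at P: 67·(x − -3) + 11·(y − -2) = 0.
Expanding: 67*x + 11*y + 223 = 0.


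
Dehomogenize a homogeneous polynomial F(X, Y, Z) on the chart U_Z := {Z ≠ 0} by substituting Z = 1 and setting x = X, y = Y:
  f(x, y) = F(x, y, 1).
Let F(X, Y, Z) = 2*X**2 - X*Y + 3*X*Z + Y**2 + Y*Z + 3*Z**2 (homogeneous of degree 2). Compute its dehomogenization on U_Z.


f(x, y) = 2*x**2 - x*y + 3*x + y**2 + y + 3

On U_Z we set Z = 1. Each monomial c·X^i·Y^j·Z^k in F becomes c·x^i·y^j·1^k = c·x^i·y^j.
Substituting Z = 1: F(X, Y, 1) = 2*x**2 - x*y + 3*x + y**2 + y + 3.
Note: deg(f) ≤ deg(F) = 2; strict inequality happens when F is divisible by Z (lost terms).


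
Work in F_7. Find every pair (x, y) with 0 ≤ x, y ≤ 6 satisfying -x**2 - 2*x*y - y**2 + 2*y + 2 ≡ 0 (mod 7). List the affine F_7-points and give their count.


Affine F_7-points: {(1, 1), (1, 6), (3, 0), (3, 3), (4, 0), (4, 1), (5, 3)}; count = 7.

For each of the 49 pairs (x, y) ∈ F_7², evaluate f(x, y) mod 7. Record the zeros.
  x = 0: [0↦2, 1↦3, 2↦2, 3↦6, 4↦1, 5↦1, 6↦6]  zeros at y ∈ ∅
  x = 1: [0↦1, 1↦0, 2↦4, 3↦6, 4↦6, 5↦4, 6↦0]  zeros at y ∈ {1, 6}
  x = 2: [0↦5, 1↦2, 2↦4, 3↦4, 4↦2, 5↦5, 6↦6]  zeros at y ∈ ∅
  x = 3: [0↦0, 1↦2, 2↦2, 3↦0, 4↦3, 5↦4, 6↦3]  zeros at y ∈ {0, 3}
  x = 4: [0↦0, 1↦0, 2↦5, 3↦1, 4↦2, 5↦1, 6↦5]  zeros at y ∈ {0, 1}
  x = 5: [0↦5, 1↦3, 2↦6, 3↦0, 4↦6, 5↦3, 6↦5]  zeros at y ∈ {3}
  x = 6: [0↦1, 1↦4, 2↦5, 3↦4, 4↦1, 5↦3, 6↦3]  zeros at y ∈ ∅
Collecting zeros: affine points = {(1, 1), (1, 6), (3, 0), (3, 3), (4, 0), (4, 1), (5, 3)}.
Total count |C(F_7)_aff| = 7.


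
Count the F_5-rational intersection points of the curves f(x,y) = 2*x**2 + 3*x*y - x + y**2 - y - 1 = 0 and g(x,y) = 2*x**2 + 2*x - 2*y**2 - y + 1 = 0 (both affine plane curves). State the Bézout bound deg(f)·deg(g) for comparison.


Common zeros: {(0, 3), (1, 0)}; count = 2; Bézout bound = 4.

deg(f) = 2, deg(g) = 2, so Bézout bound = 4.
Scan x ∈ F_5. For each x, list the y ∈ F_5 with f(x, y) ≡ 0 and those with g(x, y) ≡ 0 (mod 5); the common zeros in that column are the intersection.
  x = 0: f ≡ 0 at y ∈ {3}; g ≡ 0 at y ∈ {3, 4}; common: {3}.
  x = 1: f ≡ 0 at y ∈ {0, 3}; g ≡ 0 at y ∈ {0, 2}; common: {0}.
  x = 2: f ≡ 0 at y ∈ {0}; g ≡ 0 at y ∈ {1}; common: ∅.
  x = 3: f ≡ 0 at y ∈ ∅; g ≡ 0 at y ∈ {0, 2}; common: ∅.
  x = 4: f ≡ 0 at y ∈ ∅; g ≡ 0 at y ∈ {3, 4}; common: ∅.
Collecting: common zeros = {(0, 3), (1, 0)}, so the count is 2.
Comparison with the Bézout bound: 2 ≤ 4 = deg(f)·deg(g), as expected for curves with no common component (the affine F_5-count falls short of the bound because intersections may lie at infinity, over extension fields, or carry multiplicity).


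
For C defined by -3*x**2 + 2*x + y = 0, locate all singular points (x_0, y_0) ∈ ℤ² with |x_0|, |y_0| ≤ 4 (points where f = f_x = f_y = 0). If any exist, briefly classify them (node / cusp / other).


No singular points in the scanned grid; C is smooth there.

Compute partial derivatives:
  f_x = 2 - 6*x.
  f_y = 1.
f_y = 1 is a nonzero constant, so f_y never vanishes: no point (x, y) can satisfy f = f_x = f_y = 0. In particular no (x, y) ∈ {−4, ..., 4}² is singular; the curve is smooth.


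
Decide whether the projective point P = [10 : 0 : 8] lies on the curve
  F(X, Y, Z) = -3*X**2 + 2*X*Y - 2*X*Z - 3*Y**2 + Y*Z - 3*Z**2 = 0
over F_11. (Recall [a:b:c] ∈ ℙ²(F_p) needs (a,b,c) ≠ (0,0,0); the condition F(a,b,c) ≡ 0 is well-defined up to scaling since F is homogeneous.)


F(10,0,8) ≡ 8 (mod 11); P is NOT on the curve.

Evaluate F(10, 0, 8) term-by-term (mod 11).
  -3*X**2 ↦ -3·100·1·1 = -300
  2*X*Y ↦ 2·10·0·1 = 0
  -2*X*Z ↦ -2·10·1·8 = -160
  -3*Y**2 ↦ -3·1·0·1 = 0
  Y*Z ↦ 1·1·0·8 = 0
  -3*Z**2 ↦ -3·1·1·64 = -192
Sum: F(10, 0, 8) = (-300) + (0) + (-160) + (0) + (0) + (-192) = -652.
Reducing mod 11: -652 ≡ 8 (mod 11).
Since F(a, b, c) ≡ 8 ≠ 0 (mod 11), P does NOT lie on the curve.


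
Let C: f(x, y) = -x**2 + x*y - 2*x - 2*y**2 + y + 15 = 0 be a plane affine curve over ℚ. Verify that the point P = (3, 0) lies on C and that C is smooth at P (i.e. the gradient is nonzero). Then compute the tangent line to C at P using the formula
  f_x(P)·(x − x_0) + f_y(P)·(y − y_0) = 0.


Tangent line at P: -8*x + 4*y + 24 = 0.

Step 1: f(3, 0) = 0, so P lies on C.
Step 2: partial derivatives
  f_x(x, y) = -2*x + y - 2, f_y(x, y) = x - 4*y + 1.
  f_x(P) = -8, f_y(P) = 4 (gradient nonzero, so P is smooth).
Step 3: tangent line at P: -8·(x − 3) + 4·(y − 0) = 0.
Expanding: -8*x + 4*y + 24 = 0.


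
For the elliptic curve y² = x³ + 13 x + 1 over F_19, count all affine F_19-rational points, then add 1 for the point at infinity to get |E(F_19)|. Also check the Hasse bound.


Affine points = {(0, 1), (0, 18), (2, 4), (2, 15), (5, 1), (5, 18), (7, 6), (7, 13), (8, 3), (8, 16), (9, 7), (9, 12), (12, 2), (12, 17), (13, 7), (13, 12), (14, 1), (14, 18), (16, 7), (16, 12), (17, 9), (17, 10), (18, 5), (18, 14)}; affine count = 24; |E(F_19)| = 25.

Discriminant check: Δ ∝ 4a³ + 27b² = 4·13³ + 27·1² = 4·2197 + 27·1 ≡ 18 (mod 19). Nonzero ⇒ E is nonsingular.
For each x ∈ F_19, compute rhs = x³ + 13·x + 1 mod 19, then count y ∈ F_19 with y² ≡ rhs.
  x = 0: rhs = 1, matching y values: 1, 18 (2 points).
  x = 1: rhs = 15, matching y values: none (0 points).
  x = 2: rhs = 16, matching y values: 4, 15 (2 points).
  x = 3: rhs = 10, matching y values: none (0 points).
  x = 4: rhs = 3, matching y values: none (0 points).
  x = 5: rhs = 1, matching y values: 1, 18 (2 points).
  x = 6: rhs = 10, matching y values: none (0 points).
  x = 7: rhs = 17, matching y values: 6, 13 (2 points).
  x = 8: rhs = 9, matching y values: 3, 16 (2 points).
  x = 9: rhs = 11, matching y values: 7, 12 (2 points).
  x = 10: rhs = 10, matching y values: none (0 points).
  x = 11: rhs = 12, matching y values: none (0 points).
  x = 12: rhs = 4, matching y values: 2, 17 (2 points).
  x = 13: rhs = 11, matching y values: 7, 12 (2 points).
  x = 14: rhs = 1, matching y values: 1, 18 (2 points).
  x = 15: rhs = 18, matching y values: none (0 points).
  x = 16: rhs = 11, matching y values: 7, 12 (2 points).
  x = 17: rhs = 5, matching y values: 9, 10 (2 points).
  x = 18: rhs = 6, matching y values: 5, 14 (2 points).
Total affine count: 24.
Full point count |E(F_19)| = 24 + 1 = 25.
Hasse bound: |25 − (19+1)| = |5| = 5 ≤ 2√19 ≈ 8.7178 ✓.


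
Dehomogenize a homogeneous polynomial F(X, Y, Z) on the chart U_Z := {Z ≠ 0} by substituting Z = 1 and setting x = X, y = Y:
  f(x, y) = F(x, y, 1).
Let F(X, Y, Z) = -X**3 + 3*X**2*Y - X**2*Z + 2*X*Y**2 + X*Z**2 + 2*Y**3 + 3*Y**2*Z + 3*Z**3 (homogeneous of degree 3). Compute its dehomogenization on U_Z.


f(x, y) = -x**3 + 3*x**2*y - x**2 + 2*x*y**2 + x + 2*y**3 + 3*y**2 + 3

On U_Z we set Z = 1. Each monomial c·X^i·Y^j·Z^k in F becomes c·x^i·y^j·1^k = c·x^i·y^j.
Substituting Z = 1: F(X, Y, 1) = -x**3 + 3*x**2*y - x**2 + 2*x*y**2 + x + 2*y**3 + 3*y**2 + 3.
Note: deg(f) ≤ deg(F) = 3; strict inequality happens when F is divisible by Z (lost terms).


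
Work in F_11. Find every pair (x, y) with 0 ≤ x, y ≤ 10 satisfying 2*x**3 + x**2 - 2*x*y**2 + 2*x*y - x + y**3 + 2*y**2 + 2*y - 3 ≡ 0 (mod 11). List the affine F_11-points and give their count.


Affine F_11-points: {(0, 6), (3, 10), (5, 8), (7, 6), (9, 6), (10, 10)}; count = 6.

For each of the 121 pairs (x, y) ∈ F_11², evaluate f(x, y) mod 11. Record the zeros.
  x = 0: [0↦8, 1↦2, 2↦6, 3↦4, 4↦2, 5↦6, 6↦0, 7↦1, 8↦4, 9↦4, 10↦7]  zeros at y ∈ {6}
  x = 1: [0↦10, 1↦4, 2↦4, 3↦5, 4↦2, 5↦1, 6↦8, 7↦7, 8↦4, 9↦5, 10↦5]  zeros at y ∈ ∅
  x = 2: [0↦4, 1↦9, 2↦5, 3↦9, 4↦5, 5↦10, 6↦8, 7↦5, 8↦7, 9↦9, 10↦6]  zeros at y ∈ ∅
  x = 3: [0↦2, 1↦7, 2↦10, 3↦6, 4↦1, 5↦1, 6↦1, 7↦7, 8↦3, 9↦6, 10↦0]  zeros at y ∈ {10}
  x = 4: [0↦5, 1↦10, 2↦9, 3↦8, 4↦2, 5↦8, 6↦10, 7↦3, 8↦4, 9↦8, 10↦10]  zeros at y ∈ ∅
  x = 5: [0↦3, 1↦8, 2↦3, 3↦5, 4↦9, 5↦10, 6↦3, 7↦5, 8↦0, 9↦5, 10↦4]  zeros at y ∈ {8}
  x = 6: [0↦8, 1↦2, 2↦4, 3↦9, 4↦1, 5↦8, 6↦3, 7↦3, 8↦3, 9↦9, 10↦5]  zeros at y ∈ ∅
  x = 7: [0↦10, 1↦4, 2↦2, 3↦10, 4↦1, 5↦3, 6↦0, 7↦9, 8↦3, 9↦10, 10↦3]  zeros at y ∈ {6}
  x = 8: [0↦10, 1↦4, 2↦9, 3↦9, 4↦10, 5↦7, 6↦6, 7↦2, 8↦1, 9↦9, 10↦10]  zeros at y ∈ ∅
  x = 9: [0↦9, 1↦3, 2↦4, 3↦7, 4↦7, 5↦10, 6↦0, 7↦5, 8↦9, 9↦7, 10↦5]  zeros at y ∈ {6}
  x = 10: [0↦8, 1↦2, 2↦10, 3↦5, 4↦4, 5↦2, 6↦5, 7↦8, 8↦6, 9↦5, 10↦0]  zeros at y ∈ {10}
Collecting zeros: affine points = {(0, 6), (3, 10), (5, 8), (7, 6), (9, 6), (10, 10)}.
Total count |C(F_11)_aff| = 6.


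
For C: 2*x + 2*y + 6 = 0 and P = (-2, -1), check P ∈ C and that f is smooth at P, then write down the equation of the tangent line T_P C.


Tangent line at P: 2*x + 2*y + 6 = 0.

Step 1: f(-2, -1) = 0, so P lies on C.
Step 2: partial derivatives
  f_x(x, y) = 2, f_y(x, y) = 2.
  f_x(P) = 2, f_y(P) = 2 (gradient nonzero, so P is smooth).
Step 3: tangent line at P: 2·(x − -2) + 2·(y − -1) = 0.
Expanding: 2*x + 2*y + 6 = 0.


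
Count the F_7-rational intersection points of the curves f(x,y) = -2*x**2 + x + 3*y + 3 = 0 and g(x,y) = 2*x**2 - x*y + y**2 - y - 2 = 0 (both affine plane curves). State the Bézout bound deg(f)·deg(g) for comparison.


Common zeros: {(0, 6), (6, 0)}; count = 2; Bézout bound = 4.

deg(f) = 2, deg(g) = 2, so Bézout bound = 4.
Scan x ∈ F_7. For each x, list the y ∈ F_7 with f(x, y) ≡ 0 and those with g(x, y) ≡ 0 (mod 7); the common zeros in that column are the intersection.
  x = 0: f ≡ 0 at y ∈ {6}; g ≡ 0 at y ∈ {2, 6}; common: {6}.
  x = 1: f ≡ 0 at y ∈ {4}; g ≡ 0 at y ∈ {0, 2}; common: ∅.
  x = 2: f ≡ 0 at y ∈ {1}; g ≡ 0 at y ∈ ∅; common: ∅.
  x = 3: f ≡ 0 at y ∈ {4}; g ≡ 0 at y ∈ {5, 6}; common: ∅.
  x = 4: f ≡ 0 at y ∈ {6}; g ≡ 0 at y ∈ ∅; common: ∅.
  x = 5: f ≡ 0 at y ∈ {0}; g ≡ 0 at y ∈ ∅; common: ∅.
  x = 6: f ≡ 0 at y ∈ {0}; g ≡ 0 at y ∈ {0}; common: {0}.
Collecting: common zeros = {(0, 6), (6, 0)}, so the count is 2.
Comparison with the Bézout bound: 2 ≤ 4 = deg(f)·deg(g), as expected for curves with no common component (the affine F_7-count falls short of the bound because intersections may lie at infinity, over extension fields, or carry multiplicity).


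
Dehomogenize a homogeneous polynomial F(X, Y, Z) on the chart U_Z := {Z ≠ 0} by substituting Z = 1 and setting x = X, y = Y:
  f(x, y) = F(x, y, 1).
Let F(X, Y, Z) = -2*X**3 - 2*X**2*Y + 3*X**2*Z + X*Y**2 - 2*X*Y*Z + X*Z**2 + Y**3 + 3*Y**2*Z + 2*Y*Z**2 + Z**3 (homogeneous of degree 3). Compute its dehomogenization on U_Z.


f(x, y) = -2*x**3 - 2*x**2*y + 3*x**2 + x*y**2 - 2*x*y + x + y**3 + 3*y**2 + 2*y + 1

On U_Z we set Z = 1. Each monomial c·X^i·Y^j·Z^k in F becomes c·x^i·y^j·1^k = c·x^i·y^j.
Substituting Z = 1: F(X, Y, 1) = -2*x**3 - 2*x**2*y + 3*x**2 + x*y**2 - 2*x*y + x + y**3 + 3*y**2 + 2*y + 1.
Note: deg(f) ≤ deg(F) = 3; strict inequality happens when F is divisible by Z (lost terms).


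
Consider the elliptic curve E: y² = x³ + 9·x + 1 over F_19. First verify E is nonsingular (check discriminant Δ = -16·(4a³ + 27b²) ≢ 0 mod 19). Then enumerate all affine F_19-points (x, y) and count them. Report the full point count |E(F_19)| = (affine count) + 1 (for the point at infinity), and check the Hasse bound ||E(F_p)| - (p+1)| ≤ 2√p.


Affine points = {(0, 1), (0, 18), (1, 7), (1, 12), (3, 6), (3, 13), (4, 5), (4, 14), (5, 0), (6, 9), (6, 10), (11, 5), (11, 14), (13, 4), (13, 15), (16, 2), (16, 17)}; affine count = 17; |E(F_19)| = 18.

Discriminant check: Δ ∝ 4a³ + 27b² = 4·9³ + 27·1² = 4·729 + 27·1 ≡ 17 (mod 19). Nonzero ⇒ E is nonsingular.
For each x ∈ F_19, compute rhs = x³ + 9·x + 1 mod 19, then count y ∈ F_19 with y² ≡ rhs.
  x = 0: rhs = 1, matching y values: 1, 18 (2 points).
  x = 1: rhs = 11, matching y values: 7, 12 (2 points).
  x = 2: rhs = 8, matching y values: none (0 points).
  x = 3: rhs = 17, matching y values: 6, 13 (2 points).
  x = 4: rhs = 6, matching y values: 5, 14 (2 points).
  x = 5: rhs = 0, matching y values: 0 (1 points).
  x = 6: rhs = 5, matching y values: 9, 10 (2 points).
  x = 7: rhs = 8, matching y values: none (0 points).
  x = 8: rhs = 15, matching y values: none (0 points).
  x = 9: rhs = 13, matching y values: none (0 points).
  x = 10: rhs = 8, matching y values: none (0 points).
  x = 11: rhs = 6, matching y values: 5, 14 (2 points).
  x = 12: rhs = 13, matching y values: none (0 points).
  x = 13: rhs = 16, matching y values: 4, 15 (2 points).
  x = 14: rhs = 2, matching y values: none (0 points).
  x = 15: rhs = 15, matching y values: none (0 points).
  x = 16: rhs = 4, matching y values: 2, 17 (2 points).
  x = 17: rhs = 13, matching y values: none (0 points).
  x = 18: rhs = 10, matching y values: none (0 points).
Total affine count: 17.
Full point count |E(F_19)| = 17 + 1 = 18.
Hasse bound: |18 − (19+1)| = |-2| = 2 ≤ 2√19 ≈ 8.7178 ✓.


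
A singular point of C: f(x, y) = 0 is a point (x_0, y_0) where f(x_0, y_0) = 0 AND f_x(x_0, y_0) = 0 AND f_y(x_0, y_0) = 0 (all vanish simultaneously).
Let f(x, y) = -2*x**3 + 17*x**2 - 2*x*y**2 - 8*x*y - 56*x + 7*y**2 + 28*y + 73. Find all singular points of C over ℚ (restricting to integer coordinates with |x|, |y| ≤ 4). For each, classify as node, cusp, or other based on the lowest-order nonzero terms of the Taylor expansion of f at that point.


Singular points: {(3, -2)}; classification: node.

Compute partial derivatives:
  f_x = -6*x**2 + 34*x - 2*y**2 - 8*y - 56.
  f_y = -4*x*y - 8*x + 14*y + 28.
Scan x_0 ∈ {−4, ..., 4}. For each x_0, f_y(x_0, y) is a polynomial in y; find its integer roots y ∈ {−4, ..., 4}, then test f_x and f at those candidates.
  x = -4: f_y(-4, y) = 30*y + 60; vanishes at y ∈ {-2}. (-4, -2): f_x = -280 ≠ 0.
  x = -3: f_y(-3, y) = 26*y + 52; vanishes at y ∈ {-2}. (-3, -2): f_x = -204 ≠ 0.
  x = -2: f_y(-2, y) = 22*y + 44; vanishes at y ∈ {-2}. (-2, -2): f_x = -140 ≠ 0.
  x = -1: f_y(-1, y) = 18*y + 36; vanishes at y ∈ {-2}. (-1, -2): f_x = -88 ≠ 0.
  x = 0: f_y(0, y) = 14*y + 28; vanishes at y ∈ {-2}. (0, -2): f_x = -48 ≠ 0.
  x = 1: f_y(1, y) = 10*y + 20; vanishes at y ∈ {-2}. (1, -2): f_x = -20 ≠ 0.
  x = 2: f_y(2, y) = 6*y + 12; vanishes at y ∈ {-2}. (2, -2): f_x = -4 ≠ 0.
  x = 3: f_y(3, y) = 2*y + 4; vanishes at y ∈ {-2}. (3, -2): f_x = 0, f = 0 — SINGULAR.
  x = 4: f_y(4, y) = -2*y - 4; vanishes at y ∈ {-2}. (4, -2): f_x = -8 ≠ 0.
Only singular point on the grid: (3, -2).
Classify: substitute x = 3 + u, y = -2 + v and expand: f = -2*u**3 - u**2 - 2*u*v**2 + v**2.
No constant or linear terms (consistent with a singular point). Quadratic part: -u**2 + v**2. Cubic part: -2*u**3 - 2*u*v**2.
The quadratic part v**2 - u**2 = (v − u)(v + u) splits into two distinct linear factors, so there are two distinct tangent lines y − -2 = ±(x − 3) — this is a node (ordinary double point).
Classification: node.


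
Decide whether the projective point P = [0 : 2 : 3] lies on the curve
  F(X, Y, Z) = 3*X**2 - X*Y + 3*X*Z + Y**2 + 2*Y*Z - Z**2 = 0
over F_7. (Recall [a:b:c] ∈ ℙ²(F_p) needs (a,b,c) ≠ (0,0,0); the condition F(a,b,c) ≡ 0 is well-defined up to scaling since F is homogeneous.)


F(0,2,3) ≡ 0 (mod 7); P is on the curve.

Evaluate F(0, 2, 3) term-by-term (mod 7).
  3*X**2 ↦ 3·0·1·1 = 0
  -X*Y ↦ -1·0·2·1 = 0
  3*X*Z ↦ 3·0·1·3 = 0
  Y**2 ↦ 1·1·4·1 = 4
  2*Y*Z ↦ 2·1·2·3 = 12
  -Z**2 ↦ -1·1·1·9 = -9
Sum: F(0, 2, 3) = (0) + (0) + (0) + (4) + (12) + (-9) = 7.
Reducing mod 7: 7 ≡ 0 (mod 7).
Since F(a, b, c) ≡ 0 (mod 7), P lies on the curve.


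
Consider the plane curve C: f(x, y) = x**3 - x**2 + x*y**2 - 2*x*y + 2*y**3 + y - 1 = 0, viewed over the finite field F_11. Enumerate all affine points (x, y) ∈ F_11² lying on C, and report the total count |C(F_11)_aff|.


Affine F_11-points: {(1, 9), (2, 3), (4, 7), (5, 0), (5, 5), (5, 9), (6, 1), (6, 9), (7, 8), (8, 3), (9, 10), (10, 4)}; count = 12.

For each of the 121 pairs (x, y) ∈ F_11², evaluate f(x, y) mod 11. Record the zeros.
  x = 0: [0↦10, 1↦2, 2↦6, 3↦1, 4↦10, 5↦1, 6↦8, 7↦10, 8↦8, 9↦3, 10↦7]  zeros at y ∈ ∅
  x = 1: [0↦10, 1↦1, 2↦6, 3↦4, 4↦7, 5↦5, 6↦10, 7↦1, 8↦1, 9↦0, 10↦10]  zeros at y ∈ {9}
  x = 2: [0↦3, 1↦4, 2↦10, 3↦0, 4↦8, 5↦2, 6↦5, 7↦7, 8↦9, 9↦1, 10↦6]  zeros at y ∈ {3}
  x = 3: [0↦6, 1↦6, 2↦2, 3↦6, 4↦8, 5↦9, 6↦10, 7↦1, 8↦5, 9↦1, 10↦1]  zeros at y ∈ ∅
  x = 4: [0↦3, 1↦2, 2↦10, 3↦6, 4↦2, 5↦10, 6↦9, 7↦0, 8↦6, 9↦6, 10↦1]  zeros at y ∈ {7}
  x = 5: [0↦0, 1↦9, 2↦7, 3↦6, 4↦7, 5↦0, 6↦8, 7↦10, 8↦7, 9↦0, 10↦1]  zeros at y ∈ {0, 5, 9}
  x = 6: [0↦3, 1↦0, 2↦10, 3↦1, 4↦7, 5↦7, 6↦2, 7↦4, 8↦3, 9↦0, 10↦7]  zeros at y ∈ {1, 9}
  x = 7: [0↦7, 1↦3, 2↦3, 3↦8, 4↦8, 5↦4, 6↦8, 7↦10, 8↦0, 9↦1, 10↦3]  zeros at y ∈ {8}
  x = 8: [0↦7, 1↦2, 2↦3, 3↦0, 4↦5, 5↦8, 6↦10, 7↦1, 8↦4, 9↦9, 10↦6]  zeros at y ∈ {3}
  x = 9: [0↦9, 1↦3, 2↦5, 3↦5, 4↦4, 5↦3, 6↦3, 7↦5, 8↦10, 9↦8, 10↦0]  zeros at y ∈ {10}
  x = 10: [0↦8, 1↦1, 2↦4, 3↦7, 4↦0, 5↦6, 6↦4, 7↦6, 8↦2, 9↦4, 10↦2]  zeros at y ∈ {4}
Collecting zeros: affine points = {(1, 9), (2, 3), (4, 7), (5, 0), (5, 5), (5, 9), (6, 1), (6, 9), (7, 8), (8, 3), (9, 10), (10, 4)}.
Total count |C(F_11)_aff| = 12.


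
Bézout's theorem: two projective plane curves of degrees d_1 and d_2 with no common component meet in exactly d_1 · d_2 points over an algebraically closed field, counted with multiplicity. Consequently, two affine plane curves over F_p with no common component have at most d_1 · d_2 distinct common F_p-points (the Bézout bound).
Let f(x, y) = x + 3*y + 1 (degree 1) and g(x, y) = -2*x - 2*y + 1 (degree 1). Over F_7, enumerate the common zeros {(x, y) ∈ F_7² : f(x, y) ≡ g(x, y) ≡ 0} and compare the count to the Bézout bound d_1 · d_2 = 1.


Common zeros: {(3, 1)}; count = 1; Bézout bound = 1.

deg(f) = 1, deg(g) = 1, so Bézout bound = 1.
Scan x ∈ F_7. For each x, list the y ∈ F_7 with f(x, y) ≡ 0 and those with g(x, y) ≡ 0 (mod 7); the common zeros in that column are the intersection.
  x = 0: f ≡ 0 at y ∈ {2}; g ≡ 0 at y ∈ {4}; common: ∅.
  x = 1: f ≡ 0 at y ∈ {4}; g ≡ 0 at y ∈ {3}; common: ∅.
  x = 2: f ≡ 0 at y ∈ {6}; g ≡ 0 at y ∈ {2}; common: ∅.
  x = 3: f ≡ 0 at y ∈ {1}; g ≡ 0 at y ∈ {1}; common: {1}.
  x = 4: f ≡ 0 at y ∈ {3}; g ≡ 0 at y ∈ {0}; common: ∅.
  x = 5: f ≡ 0 at y ∈ {5}; g ≡ 0 at y ∈ {6}; common: ∅.
  x = 6: f ≡ 0 at y ∈ {0}; g ≡ 0 at y ∈ {5}; common: ∅.
Collecting: common zeros = {(3, 1)}, so the count is 1.
Comparison with the Bézout bound: 1 ≤ 1 = deg(f)·deg(g), as expected for curves with no common component (the bound is attained).


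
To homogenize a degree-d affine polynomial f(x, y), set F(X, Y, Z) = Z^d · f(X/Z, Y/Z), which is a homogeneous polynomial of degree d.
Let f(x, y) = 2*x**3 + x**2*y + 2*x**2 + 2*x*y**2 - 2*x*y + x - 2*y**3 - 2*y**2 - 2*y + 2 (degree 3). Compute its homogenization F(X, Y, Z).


F(X, Y, Z) = 2*X**3 + X**2*Y + 2*X**2*Z + 2*X*Y**2 - 2*X*Y*Z + X*Z**2 - 2*Y**3 - 2*Y**2*Z - 2*Y*Z**2 + 2*Z**3

deg(f) = 3.
Substitute x = X/Z, y = Y/Z into f, then multiply by Z^3.
  monomial 2·x^3·y^0 ↦ 2·X^3·Y^0·Z^0.
  monomial 1·x^2·y^1 ↦ 1·X^2·Y^1·Z^0.
  monomial 2·x^2·y^0 ↦ 2·X^2·Y^0·Z^1.
  monomial 2·x^1·y^2 ↦ 2·X^1·Y^2·Z^0.
  monomial -2·x^1·y^1 ↦ -2·X^1·Y^1·Z^1.
  monomial 1·x^1·y^0 ↦ 1·X^1·Y^0·Z^2.
  monomial -2·x^0·y^3 ↦ -2·X^0·Y^3·Z^0.
  monomial -2·x^0·y^2 ↦ -2·X^0·Y^2·Z^1.
  monomial -2·x^0·y^1 ↦ -2·X^0·Y^1·Z^2.
  monomial 2·x^0·y^0 ↦ 2·X^0·Y^0·Z^3.
Collecting: F(X, Y, Z) = 2*X**3 + X**2*Y + 2*X**2*Z + 2*X*Y**2 - 2*X*Y*Z + X*Z**2 - 2*Y**3 - 2*Y**2*Z - 2*Y*Z**2 + 2*Z**3.


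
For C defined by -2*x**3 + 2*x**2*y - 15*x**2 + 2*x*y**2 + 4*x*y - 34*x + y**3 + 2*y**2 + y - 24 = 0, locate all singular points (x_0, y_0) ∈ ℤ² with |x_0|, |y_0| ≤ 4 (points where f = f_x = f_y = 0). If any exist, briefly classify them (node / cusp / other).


Singular points: {(-2, 1)}; classification: node.

Compute partial derivatives:
  f_x = -6*x**2 + 4*x*y - 30*x + 2*y**2 + 4*y - 34.
  f_y = 2*x**2 + 4*x*y + 4*x + 3*y**2 + 4*y + 1.
Scan x_0 ∈ {−4, ..., 4}. For each x_0, f_y(x_0, y) is a polynomial in y; find its integer roots y ∈ {−4, ..., 4}, then test f_x and f at those candidates.
  x = -4: f_y(-4, y) = 3*y**2 - 12*y + 17; no integer root y with |y| ≤ 4.
  x = -3: f_y(-3, y) = 3*y**2 - 8*y + 7; no integer root y with |y| ≤ 4.
  x = -2: f_y(-2, y) = 3*y**2 - 4*y + 1; vanishes at y ∈ {1}. (-2, 1): f_x = 0, f = 0 — SINGULAR.
  x = -1: f_y(-1, y) = 3*y**2 - 1; no integer root y with |y| ≤ 4.
  x = 0: f_y(0, y) = 3*y**2 + 4*y + 1; vanishes at y ∈ {-1}. (0, -1): f_x = -36 ≠ 0.
  x = 1: f_y(1, y) = 3*y**2 + 8*y + 7; no integer root y with |y| ≤ 4.
  x = 2: f_y(2, y) = 3*y**2 + 12*y + 17; no integer root y with |y| ≤ 4.
  x = 3: f_y(3, y) = 3*y**2 + 16*y + 31; no integer root y with |y| ≤ 4.
  x = 4: f_y(4, y) = 3*y**2 + 20*y + 49; no integer root y with |y| ≤ 4.
Only singular point on the grid: (-2, 1).
Classify: substitute x = -2 + u, y = 1 + v and expand: f = -2*u**3 + 2*u**2*v - u**2 + 2*u*v**2 + v**3 + v**2.
No constant or linear terms (consistent with a singular point). Quadratic part: -u**2 + v**2. Cubic part: -2*u**3 + 2*u**2*v + 2*u*v**2 + v**3.
The quadratic part v**2 - u**2 = (v − u)(v + u) splits into two distinct linear factors, so there are two distinct tangent lines y − 1 = ±(x − -2) — this is a node (ordinary double point).
Classification: node.


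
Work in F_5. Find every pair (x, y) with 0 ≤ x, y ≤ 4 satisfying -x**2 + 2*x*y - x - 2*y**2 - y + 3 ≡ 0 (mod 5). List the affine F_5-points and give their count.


Affine F_5-points: {(0, 1), (1, 1), (1, 2), (2, 2)}; count = 4.

For each of the 25 pairs (x, y) ∈ F_5², evaluate f(x, y) mod 5. Record the zeros.
  x = 0: [0↦3, 1↦0, 2↦3, 3↦2, 4↦2]  zeros at y ∈ {1}
  x = 1: [0↦1, 1↦0, 2↦0, 3↦1, 4↦3]  zeros at y ∈ {1, 2}
  x = 2: [0↦2, 1↦3, 2↦0, 3↦3, 4↦2]  zeros at y ∈ {2}
  x = 3: [0↦1, 1↦4, 2↦3, 3↦3, 4↦4]  zeros at y ∈ ∅
  x = 4: [0↦3, 1↦3, 2↦4, 3↦1, 4↦4]  zeros at y ∈ ∅
Collecting zeros: affine points = {(0, 1), (1, 1), (1, 2), (2, 2)}.
Total count |C(F_5)_aff| = 4.


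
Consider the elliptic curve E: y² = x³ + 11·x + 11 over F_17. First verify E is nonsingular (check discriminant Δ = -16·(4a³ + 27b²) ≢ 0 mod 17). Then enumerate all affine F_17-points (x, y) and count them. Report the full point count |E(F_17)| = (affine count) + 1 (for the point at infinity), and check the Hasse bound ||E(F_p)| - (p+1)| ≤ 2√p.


Affine points = {(4, 0), (5, 2), (5, 15), (6, 2), (6, 15), (8, 4), (8, 13), (10, 4), (10, 13), (11, 1), (11, 16), (12, 1), (12, 16), (14, 6), (14, 11), (15, 7), (15, 10), (16, 4), (16, 13)}; affine count = 19; |E(F_17)| = 20.

Discriminant check: Δ ∝ 4a³ + 27b² = 4·11³ + 27·11² = 4·1331 + 27·121 ≡ 6 (mod 17). Nonzero ⇒ E is nonsingular.
For each x ∈ F_17, compute rhs = x³ + 11·x + 11 mod 17, then count y ∈ F_17 with y² ≡ rhs.
  x = 0: rhs = 11, matching y values: none (0 points).
  x = 1: rhs = 6, matching y values: none (0 points).
  x = 2: rhs = 7, matching y values: none (0 points).
  x = 3: rhs = 3, matching y values: none (0 points).
  x = 4: rhs = 0, matching y values: 0 (1 points).
  x = 5: rhs = 4, matching y values: 2, 15 (2 points).
  x = 6: rhs = 4, matching y values: 2, 15 (2 points).
  x = 7: rhs = 6, matching y values: none (0 points).
  x = 8: rhs = 16, matching y values: 4, 13 (2 points).
  x = 9: rhs = 6, matching y values: none (0 points).
  x = 10: rhs = 16, matching y values: 4, 13 (2 points).
  x = 11: rhs = 1, matching y values: 1, 16 (2 points).
  x = 12: rhs = 1, matching y values: 1, 16 (2 points).
  x = 13: rhs = 5, matching y values: none (0 points).
  x = 14: rhs = 2, matching y values: 6, 11 (2 points).
  x = 15: rhs = 15, matching y values: 7, 10 (2 points).
  x = 16: rhs = 16, matching y values: 4, 13 (2 points).
Total affine count: 19.
Full point count |E(F_17)| = 19 + 1 = 20.
Hasse bound: |20 − (17+1)| = |2| = 2 ≤ 2√17 ≈ 8.2462 ✓.


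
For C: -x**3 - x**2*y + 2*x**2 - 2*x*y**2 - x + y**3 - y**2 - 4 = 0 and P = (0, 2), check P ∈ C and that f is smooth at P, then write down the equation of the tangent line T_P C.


Tangent line at P: -9*x + 8*y - 16 = 0.

Step 1: f(0, 2) = 0, so P lies on C.
Step 2: partial derivatives
  f_x(x, y) = -3*x**2 - 2*x*y + 4*x - 2*y**2 - 1, f_y(x, y) = -x**2 - 4*x*y + 3*y**2 - 2*y.
  f_x(P) = -9, f_y(P) = 8 (gradient nonzero, so P is smooth).
Step 3: tangent line at P: -9·(x − 0) + 8·(y − 2) = 0.
Expanding: -9*x + 8*y - 16 = 0.


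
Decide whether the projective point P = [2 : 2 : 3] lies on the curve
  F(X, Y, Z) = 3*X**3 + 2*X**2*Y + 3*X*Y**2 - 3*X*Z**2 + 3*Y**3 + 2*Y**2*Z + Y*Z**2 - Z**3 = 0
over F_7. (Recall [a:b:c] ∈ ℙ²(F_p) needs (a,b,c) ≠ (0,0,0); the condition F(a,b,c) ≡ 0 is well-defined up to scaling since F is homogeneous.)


F(2,2,3) ≡ 0 (mod 7); P is on the curve.

Evaluate F(2, 2, 3) term-by-term (mod 7).
  3*X**3 ↦ 3·8·1·1 = 24
  2*X**2*Y ↦ 2·4·2·1 = 16
  3*X*Y**2 ↦ 3·2·4·1 = 24
  -3*X*Z**2 ↦ -3·2·1·9 = -54
  3*Y**3 ↦ 3·1·8·1 = 24
  2*Y**2*Z ↦ 2·1·4·3 = 24
  Y*Z**2 ↦ 1·1·2·9 = 18
  -Z**3 ↦ -1·1·1·27 = -27
Sum: F(2, 2, 3) = (24) + (16) + (24) + (-54) + (24) + (24) + (18) + (-27) = 49.
Reducing mod 7: 49 ≡ 0 (mod 7).
Since F(a, b, c) ≡ 0 (mod 7), P lies on the curve.


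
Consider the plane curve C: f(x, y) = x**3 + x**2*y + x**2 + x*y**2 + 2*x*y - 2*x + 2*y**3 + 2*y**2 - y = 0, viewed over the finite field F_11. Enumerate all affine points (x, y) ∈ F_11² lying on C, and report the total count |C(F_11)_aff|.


Affine F_11-points: {(0, 0), (0, 2), (0, 8), (1, 0), (1, 7), (1, 8), (3, 6), (4, 6), (6, 1), (7, 1), (8, 6), (9, 0)}; count = 12.

For each of the 121 pairs (x, y) ∈ F_11², evaluate f(x, y) mod 11. Record the zeros.
  x = 0: [0↦0, 1↦3, 2↦0, 3↦3, 4↦2, 5↦9, 6↦3, 7↦7, 8↦0, 9↦5, 10↦1]  zeros at y ∈ {0, 2, 8}
  x = 1: [0↦0, 1↦7, 2↦10, 3↦10, 4↦8, 5↦5, 6↦2, 7↦0, 8↦0, 9↦3, 10↦10]  zeros at y ∈ {0, 7, 8}
  x = 2: [0↦8, 1↦10, 2↦10, 3↦9, 4↦8, 5↦8, 6↦10, 7↦4, 8↦2, 9↦5, 10↦3]  zeros at y ∈ ∅
  x = 3: [0↦8, 1↦7, 2↦6, 3↦6, 4↦8, 5↦2, 6↦0, 7↦3, 8↦1, 9↦6, 10↦8]  zeros at y ∈ {6}
  x = 4: [0↦6, 1↦4, 2↦4, 3↦7, 4↦3, 5↦4, 6↦0, 7↦3, 8↦3, 9↦1, 10↦9]  zeros at y ∈ {6}
  x = 5: [0↦8, 1↦7, 2↦10, 3↦7, 4↦10, 5↦9, 6↦5, 7↦10, 8↦3, 9↦7, 10↦1]  zeros at y ∈ ∅
  x = 6: [0↦9, 1↦0, 2↦8, 3↦1, 4↦2, 5↦1, 6↦10, 7↦8, 8↦7, 9↦8, 10↦1]  zeros at y ∈ {1}
  x = 7: [0↦4, 1↦0, 2↦4, 3↦6, 4↦7, 5↦8, 6↦10, 7↦3, 8↦10, 9↦10, 10↦4]  zeros at y ∈ {1}
  x = 8: [0↦10, 1↦2, 2↦4, 3↦6, 4↦9, 5↦3, 6↦0, 7↦1, 8↦7, 9↦8, 10↦5]  zeros at y ∈ {6}
  x = 9: [0↦0, 1↦1, 2↦3, 3↦7, 4↦3, 5↦3, 6↦8, 7↦8, 8↦4, 9↦8, 10↦10]  zeros at y ∈ {0}
  x = 10: [0↦2, 1↦3, 2↦7, 3↦4, 4↦6, 5↦3, 6↦7, 7↦8, 8↦7, 9↦5, 10↦3]  zeros at y ∈ ∅
Collecting zeros: affine points = {(0, 0), (0, 2), (0, 8), (1, 0), (1, 7), (1, 8), (3, 6), (4, 6), (6, 1), (7, 1), (8, 6), (9, 0)}.
Total count |C(F_11)_aff| = 12.
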